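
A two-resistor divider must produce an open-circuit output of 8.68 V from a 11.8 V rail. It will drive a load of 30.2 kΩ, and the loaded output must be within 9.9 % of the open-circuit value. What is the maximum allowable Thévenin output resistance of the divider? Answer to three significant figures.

R_th ≤ 3.32 kΩ

Loading drop = R_th/(R_th + R_L) ≤ 0.0990, so R_th ≤ R_L · ε/(1−ε) = 30.2 kΩ × 0.0990/0.9010 = 3.32 kΩ.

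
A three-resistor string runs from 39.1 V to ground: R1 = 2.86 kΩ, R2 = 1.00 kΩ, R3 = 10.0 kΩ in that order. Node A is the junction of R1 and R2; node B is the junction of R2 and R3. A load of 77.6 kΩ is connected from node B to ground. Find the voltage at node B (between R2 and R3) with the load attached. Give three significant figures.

V ≈ 27.2 V

At node B, R3 is in parallel with the load: R3‖R_L = 8.858 kΩ.
Below node A the resistance is R2 + (R3‖R_L) = 9.858 kΩ, so V_A = 39.1 × 9.858/12.72 = 30.31 V.
Then V_B = V_A × (R3‖R_L)/(R2 + R3‖R_L) = 30.31 × 8.858/9.858 = 27.2 V.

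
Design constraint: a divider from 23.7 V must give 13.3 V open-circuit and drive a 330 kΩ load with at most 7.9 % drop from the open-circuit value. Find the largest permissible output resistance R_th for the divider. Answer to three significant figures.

R_th ≤ 28.3 kΩ

Loading drop = R_th/(R_th + R_L) ≤ 0.0790, so R_th ≤ R_L · ε/(1−ε) = 330 kΩ × 0.0790/0.9210 = 28.3 kΩ.
(Any R1, R2 with R2/(R1+R2) = 0.561 and R1‖R2 ≤ 28.3 kΩ will meet the spec.)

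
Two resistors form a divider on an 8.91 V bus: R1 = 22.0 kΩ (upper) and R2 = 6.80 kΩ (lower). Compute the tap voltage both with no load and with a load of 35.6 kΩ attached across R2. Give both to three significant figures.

Open-circuit: V = 8.91 × 6.80/(22.0 + 6.80) = 2.10 V.
With the load, R2 becomes R2‖R_L = 5.709 kΩ, so V = 8.91 × 5.709/27.71 = 1.84 V.

Unloaded: 2.10 V; loaded: 1.84 V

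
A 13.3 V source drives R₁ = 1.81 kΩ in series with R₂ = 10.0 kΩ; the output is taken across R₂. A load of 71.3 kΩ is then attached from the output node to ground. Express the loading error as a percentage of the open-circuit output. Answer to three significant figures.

2.10 %

The divider's output (Thévenin) resistance is R₁‖R₂ = 1.533 kΩ.
Fractional drop under load = R_th/(R_th + R_L) = 1.533 / (1.533 + 71.3) = 0.02104.
So the output falls by 2.10 %.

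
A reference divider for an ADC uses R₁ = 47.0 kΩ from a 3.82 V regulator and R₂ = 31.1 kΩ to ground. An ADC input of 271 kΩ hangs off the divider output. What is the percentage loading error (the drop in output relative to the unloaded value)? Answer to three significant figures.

6.46 %

The divider's output (Thévenin) resistance is R₁‖R₂ = 18.72 kΩ.
Fractional drop under load = R_th/(R_th + R_L) = 18.72 / (18.72 + 271) = 0.06460.
So the output falls by 6.46 %.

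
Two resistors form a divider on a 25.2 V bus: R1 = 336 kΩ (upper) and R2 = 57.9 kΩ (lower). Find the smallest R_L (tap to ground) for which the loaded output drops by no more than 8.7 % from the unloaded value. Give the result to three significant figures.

Output resistance R_th = R1‖R2 = (336 × 57.9)/393.9 = 49.39 kΩ.
The fractional drop is R_th/(R_th + R_L); requiring this ≤ 0.0870 gives R_L ≥ R_th(1/0.0870 − 1) = 49.39 × 10.49 = 518 kΩ.

R_L(min) ≈ 518 kΩ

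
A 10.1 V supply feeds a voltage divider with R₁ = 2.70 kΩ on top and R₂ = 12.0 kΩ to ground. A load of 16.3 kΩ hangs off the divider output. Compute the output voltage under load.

V_out ≈ 7.26 V

The load sits in parallel with R₂: R₂‖R_L = (12.0 × 16.3) / (12.0 + 16.3) = 6.912 kΩ.
V_out = 10.1 × 6.912 / (2.70 + 6.912) = 10.1 × 6.912/9.612 = 7.26 V.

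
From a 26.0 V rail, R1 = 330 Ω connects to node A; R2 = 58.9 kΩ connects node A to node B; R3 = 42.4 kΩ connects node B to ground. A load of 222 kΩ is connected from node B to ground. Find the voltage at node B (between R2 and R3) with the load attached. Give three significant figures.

At node B, R3 is in parallel with the load: R3‖R_L = 35600 Ω.
Below node A the resistance is R2 + (R3‖R_L) = 94500 Ω, so V_A = 26.0 × 94500/94830 = 25.91 V.
Then V_B = V_A × (R3‖R_L)/(R2 + R3‖R_L) = 25.91 × 35600/94500 = 9.76 V.

V ≈ 9.76 V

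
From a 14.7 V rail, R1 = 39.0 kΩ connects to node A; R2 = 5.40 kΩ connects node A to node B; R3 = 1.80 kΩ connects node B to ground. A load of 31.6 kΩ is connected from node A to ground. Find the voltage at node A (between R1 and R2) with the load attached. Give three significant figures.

Below node A the series string R2+R3 = 7.200 kΩ sits in parallel with the 31.6 kΩ load: 5.864 kΩ.
V_A = 14.7 × 5.864/(39.0 + 5.864) = 1.92 V.

V ≈ 1.92 V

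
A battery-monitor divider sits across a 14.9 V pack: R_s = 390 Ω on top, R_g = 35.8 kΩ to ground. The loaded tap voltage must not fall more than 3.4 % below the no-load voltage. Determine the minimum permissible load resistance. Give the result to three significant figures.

Output resistance R_th = R_s‖R_g = (390 × 35800)/36190 = 385.8 Ω.
The fractional drop is R_th/(R_th + R_L); requiring this ≤ 0.0340 gives R_L ≥ R_th(1/0.0340 − 1) = 385.8 × 28.41 = 11.0 kΩ.

R_L(min) ≈ 11.0 kΩ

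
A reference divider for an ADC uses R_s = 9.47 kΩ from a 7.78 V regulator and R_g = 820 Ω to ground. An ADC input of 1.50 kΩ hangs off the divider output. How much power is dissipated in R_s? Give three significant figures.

Total resistance from the source is R_s + (R_g‖R_L) = 10000 Ω, so I = 7.78/10000 Ω = 0.7780 mA.
P = I²·R_s = (0.7780 mA)² × 9.47 kΩ = 5.73 mW.

P ≈ 5.73 mW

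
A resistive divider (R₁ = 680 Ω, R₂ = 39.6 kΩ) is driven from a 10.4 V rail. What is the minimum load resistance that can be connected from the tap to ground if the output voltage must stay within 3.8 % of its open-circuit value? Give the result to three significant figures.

R_L(min) ≈ 16.9 kΩ

Output resistance R_th = R₁‖R₂ = (680 × 39600)/40280 = 668.5 Ω.
The fractional drop is R_th/(R_th + R_L); requiring this ≤ 0.0380 gives R_L ≥ R_th(1/0.0380 − 1) = 668.5 × 25.32 = 16.9 kΩ.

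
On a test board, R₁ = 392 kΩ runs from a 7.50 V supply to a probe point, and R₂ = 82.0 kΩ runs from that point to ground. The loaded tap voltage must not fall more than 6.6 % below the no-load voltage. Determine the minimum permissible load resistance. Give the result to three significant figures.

R_L(min) ≈ 960 kΩ

Output resistance R_th = R₁‖R₂ = (392 × 82.0)/474.0 = 67.81 kΩ.
The fractional drop is R_th/(R_th + R_L); requiring this ≤ 0.0660 gives R_L ≥ R_th(1/0.0660 − 1) = 67.81 × 14.15 = 960 kΩ.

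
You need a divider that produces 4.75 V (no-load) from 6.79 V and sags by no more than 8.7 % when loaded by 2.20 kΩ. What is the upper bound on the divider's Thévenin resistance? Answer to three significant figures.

Loading drop = R_th/(R_th + R_L) ≤ 0.0870, so R_th ≤ R_L · ε/(1−ε) = 2.20 kΩ × 0.0870/0.9130 = 210 Ω.

R_th ≤ 210 Ω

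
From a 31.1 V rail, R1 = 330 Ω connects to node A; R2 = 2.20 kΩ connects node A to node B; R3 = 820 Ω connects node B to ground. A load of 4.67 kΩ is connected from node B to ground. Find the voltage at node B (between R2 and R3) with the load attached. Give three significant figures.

V ≈ 6.72 V

At node B, R3 is in parallel with the load: R3‖R_L = 697.5 Ω.
Below node A the resistance is R2 + (R3‖R_L) = 2898 Ω, so V_A = 31.1 × 2898/3228 = 27.92 V.
Then V_B = V_A × (R3‖R_L)/(R2 + R3‖R_L) = 27.92 × 697.5/2898 = 6.72 V.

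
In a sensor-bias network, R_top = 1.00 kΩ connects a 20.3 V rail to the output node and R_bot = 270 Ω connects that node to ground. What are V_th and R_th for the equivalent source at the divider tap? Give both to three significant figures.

V_th = 4.32 V, R_th = 213 Ω

V_th is the open-circuit tap voltage: 20.3 × 270/(1000 + 270) = 4.32 V.
With the supply zeroed, R_top and R_bot appear in parallel from the tap: R_th = R_top‖R_bot = (1000 × 270)/1270 = 213 Ω.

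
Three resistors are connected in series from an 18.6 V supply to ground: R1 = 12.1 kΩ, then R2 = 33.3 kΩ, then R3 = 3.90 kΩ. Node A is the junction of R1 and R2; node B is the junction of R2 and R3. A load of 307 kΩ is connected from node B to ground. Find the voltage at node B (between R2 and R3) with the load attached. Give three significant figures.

V ≈ 1.45 V

At node B, R3 is in parallel with the load: R3‖R_L = 3.851 kΩ.
Below node A the resistance is R2 + (R3‖R_L) = 37.15 kΩ, so V_A = 18.6 × 37.15/49.25 = 14.03 V.
Then V_B = V_A × (R3‖R_L)/(R2 + R3‖R_L) = 14.03 × 3.851/37.15 = 1.45 V.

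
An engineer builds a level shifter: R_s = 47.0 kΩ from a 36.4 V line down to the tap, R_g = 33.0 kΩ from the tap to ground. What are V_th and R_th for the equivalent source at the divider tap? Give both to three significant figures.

V_th = 15.0 V, R_th = 19.4 kΩ

V_th is the open-circuit tap voltage: 36.4 × 33.0/(47.0 + 33.0) = 15.0 V.
With the supply zeroed, R_s and R_g appear in parallel from the tap: R_th = R_s‖R_g = (47.0 × 33.0)/80.00 = 19.4 kΩ.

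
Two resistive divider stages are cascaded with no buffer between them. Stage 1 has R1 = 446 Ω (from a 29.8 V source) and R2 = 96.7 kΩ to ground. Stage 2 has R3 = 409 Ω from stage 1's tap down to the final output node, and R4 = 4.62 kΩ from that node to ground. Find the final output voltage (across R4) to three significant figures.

Stage 2 presents R3+R4 = 5029 Ω as a load on stage 1's tap.
Stage 1's lower leg becomes R2‖(R3+R4) = 4780 Ω, so V_mid = 29.8 × 4780/5226 = 27.26 V.
Stage 2 is itself unloaded: V_out = V_mid × R4/(R3+R4) = 27.26 × 4620/5029 = 25.0 V.

V_out ≈ 25.0 V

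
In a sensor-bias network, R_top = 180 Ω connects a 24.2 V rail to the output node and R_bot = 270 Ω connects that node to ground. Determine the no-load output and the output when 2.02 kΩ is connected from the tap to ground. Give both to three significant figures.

Unloaded: 14.5 V; loaded: 13.8 V

Open-circuit: V = 24.2 × 270/(180 + 270) = 14.5 V.
With the load, R_bot becomes R_bot‖R_L = 238.2 Ω, so V = 24.2 × 238.2/418.2 = 13.8 V.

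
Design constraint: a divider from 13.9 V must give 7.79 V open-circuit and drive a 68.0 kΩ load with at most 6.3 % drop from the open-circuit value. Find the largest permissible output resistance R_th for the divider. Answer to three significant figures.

R_th ≤ 4.57 kΩ

Loading drop = R_th/(R_th + R_L) ≤ 0.0630, so R_th ≤ R_L · ε/(1−ε) = 68.0 kΩ × 0.0630/0.9370 = 4.57 kΩ.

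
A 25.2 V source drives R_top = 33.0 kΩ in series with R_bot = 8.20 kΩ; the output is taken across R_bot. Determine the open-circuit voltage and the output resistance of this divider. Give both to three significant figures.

V_th is the open-circuit tap voltage: 25.2 × 8.20/(33.0 + 8.20) = 5.02 V.
With the supply zeroed, R_top and R_bot appear in parallel from the tap: R_th = R_top‖R_bot = (33.0 × 8.20)/41.20 = 6.57 kΩ.

V_th = 5.02 V, R_th = 6.57 kΩ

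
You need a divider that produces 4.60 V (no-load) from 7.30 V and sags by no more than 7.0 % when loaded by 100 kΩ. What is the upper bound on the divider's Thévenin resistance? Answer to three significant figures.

R_th ≤ 7.53 kΩ

Loading drop = R_th/(R_th + R_L) ≤ 0.0700, so R_th ≤ R_L · ε/(1−ε) = 100 kΩ × 0.0700/0.9300 = 7.53 kΩ.
(Any R1, R2 with R2/(R1+R2) = 0.630 and R1‖R2 ≤ 7.53 kΩ will meet the spec.)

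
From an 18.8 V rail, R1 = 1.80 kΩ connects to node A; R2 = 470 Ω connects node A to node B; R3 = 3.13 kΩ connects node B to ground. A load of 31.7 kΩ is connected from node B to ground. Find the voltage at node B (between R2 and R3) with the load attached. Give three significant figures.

V ≈ 10.5 V

At node B, R3 is in parallel with the load: R3‖R_L = 2849 Ω.
Below node A the resistance is R2 + (R3‖R_L) = 3319 Ω, so V_A = 18.8 × 3319/5119 = 12.19 V.
Then V_B = V_A × (R3‖R_L)/(R2 + R3‖R_L) = 12.19 × 2849/3319 = 10.5 V.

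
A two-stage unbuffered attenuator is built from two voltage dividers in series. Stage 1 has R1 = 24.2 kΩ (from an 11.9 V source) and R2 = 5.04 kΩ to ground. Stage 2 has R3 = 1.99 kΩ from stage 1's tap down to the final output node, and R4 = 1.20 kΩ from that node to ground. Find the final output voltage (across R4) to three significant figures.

Stage 2 presents R3+R4 = 3.190 kΩ as a load on stage 1's tap.
Stage 1's lower leg becomes R2‖(R3+R4) = 1.954 kΩ, so V_mid = 11.9 × 1.954/26.15 = 0.8889 V.
Stage 2 is itself unloaded: V_out = V_mid × R4/(R3+R4) = 0.8889 × 1.20/3.190 = 0.334 V.

V_out ≈ 0.334 V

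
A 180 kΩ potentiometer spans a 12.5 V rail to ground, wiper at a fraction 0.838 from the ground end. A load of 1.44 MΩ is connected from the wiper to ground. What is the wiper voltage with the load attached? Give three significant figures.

The wiper splits the pot into (1−α)R = 29.16 kΩ above and αR = 150.8 kΩ below.
Lower section ‖ load = 136.5 kΩ.
V_wiper = 12.5 × 136.5/(29.16 + 136.5) = 10.3 V.

V ≈ 10.3 V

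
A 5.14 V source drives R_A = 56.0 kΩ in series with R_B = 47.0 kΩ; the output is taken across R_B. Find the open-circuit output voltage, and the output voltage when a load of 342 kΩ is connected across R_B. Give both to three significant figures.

Open-circuit: V = 5.14 × 47.0/(56.0 + 47.0) = 2.35 V.
With the load, R_B becomes R_B‖R_L = 41.32 kΩ, so V = 5.14 × 41.32/97.32 = 2.18 V.

Unloaded: 2.35 V; loaded: 2.18 V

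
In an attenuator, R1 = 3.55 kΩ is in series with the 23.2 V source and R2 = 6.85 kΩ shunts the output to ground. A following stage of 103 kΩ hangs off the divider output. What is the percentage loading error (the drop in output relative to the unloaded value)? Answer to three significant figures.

The divider's output (Thévenin) resistance is R1‖R2 = 2.338 kΩ.
Fractional drop under load = R_th/(R_th + R_L) = 2.338 / (2.338 + 103) = 0.02220.
So the output falls by 2.22 %.

2.22 %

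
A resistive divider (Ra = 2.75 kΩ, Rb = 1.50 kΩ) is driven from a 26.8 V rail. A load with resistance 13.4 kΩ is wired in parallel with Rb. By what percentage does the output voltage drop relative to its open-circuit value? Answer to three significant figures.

The divider's output (Thévenin) resistance is Ra‖Rb = 0.9706 kΩ.
Fractional drop under load = R_th/(R_th + R_L) = 0.9706 / (0.9706 + 13.4) = 0.06754.
So the output falls by 6.75 %.

6.75 %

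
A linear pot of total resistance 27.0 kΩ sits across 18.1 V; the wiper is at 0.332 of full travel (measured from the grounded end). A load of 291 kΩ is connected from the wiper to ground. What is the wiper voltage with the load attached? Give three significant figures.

The wiper splits the pot into (1−α)R = 18.04 kΩ above and αR = 8.964 kΩ below.
Lower section ‖ load = 8.696 kΩ.
V_wiper = 18.1 × 8.696/(18.04 + 8.696) = 5.89 V.

V ≈ 5.89 V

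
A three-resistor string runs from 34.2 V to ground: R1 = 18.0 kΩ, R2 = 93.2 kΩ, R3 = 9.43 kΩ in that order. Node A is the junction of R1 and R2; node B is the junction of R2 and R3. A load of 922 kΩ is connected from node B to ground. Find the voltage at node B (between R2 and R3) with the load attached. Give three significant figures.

At node B, R3 is in parallel with the load: R3‖R_L = 9.335 kΩ.
Below node A the resistance is R2 + (R3‖R_L) = 102.5 kΩ, so V_A = 34.2 × 102.5/120.5 = 29.09 V.
Then V_B = V_A × (R3‖R_L)/(R2 + R3‖R_L) = 29.09 × 9.335/102.5 = 2.65 V.

V ≈ 2.65 V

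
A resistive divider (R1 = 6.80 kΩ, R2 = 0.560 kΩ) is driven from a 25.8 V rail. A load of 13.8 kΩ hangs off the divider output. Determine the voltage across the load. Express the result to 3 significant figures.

The load sits in parallel with R2: R2‖R_L = (560 × 13800) / (560 + 13800) = 538.2 Ω.
V_out = 25.8 × 538.2 / (6800 + 538.2) = 25.8 × 538.2/7338 = 1.89 V.

V_out ≈ 1.89 V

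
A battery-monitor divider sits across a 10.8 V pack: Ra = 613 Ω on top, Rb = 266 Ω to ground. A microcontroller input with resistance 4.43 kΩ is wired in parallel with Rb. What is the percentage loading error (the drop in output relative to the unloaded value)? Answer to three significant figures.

The divider's output (Thévenin) resistance is Ra‖Rb = 185.5 Ω.
Fractional drop under load = R_th/(R_th + R_L) = 185.5 / (185.5 + 4430) = 0.04019.
So the output falls by 4.02 %.

4.02 %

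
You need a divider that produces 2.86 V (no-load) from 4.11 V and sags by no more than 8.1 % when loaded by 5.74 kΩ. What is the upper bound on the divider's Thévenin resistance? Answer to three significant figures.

Loading drop = R_th/(R_th + R_L) ≤ 0.0810, so R_th ≤ R_L · ε/(1−ε) = 5.74 kΩ × 0.0810/0.9190 = 506 Ω.

R_th ≤ 506 Ω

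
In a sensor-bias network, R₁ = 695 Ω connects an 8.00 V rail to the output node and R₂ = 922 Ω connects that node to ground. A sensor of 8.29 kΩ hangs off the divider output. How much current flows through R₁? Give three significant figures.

R₂‖R_L = 829.7 Ω, so the source sees R₁ + R₂‖R_L = 1525 Ω.
I = 8.00 V / 1525 Ω = 5.25 mA.

I ≈ 5.25 mA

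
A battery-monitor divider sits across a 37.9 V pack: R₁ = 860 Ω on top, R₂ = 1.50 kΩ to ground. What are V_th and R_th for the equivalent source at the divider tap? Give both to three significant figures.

V_th = 24.1 V, R_th = 547 Ω

V_th is the open-circuit tap voltage: 37.9 × 1500/(860 + 1500) = 24.1 V.
With the supply zeroed, R₁ and R₂ appear in parallel from the tap: R_th = R₁‖R₂ = (860 × 1500)/2360 = 547 Ω.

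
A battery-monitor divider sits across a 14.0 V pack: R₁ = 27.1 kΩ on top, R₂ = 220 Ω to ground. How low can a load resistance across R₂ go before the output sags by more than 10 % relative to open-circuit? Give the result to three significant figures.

R_L(min) ≈ 1.96 kΩ

Output resistance R_th = R₁‖R₂ = (27100 × 220)/27320 = 218.2 Ω.
The fractional drop is R_th/(R_th + R_L); requiring this ≤ 0.100 gives R_L ≥ R_th(1/0.100 − 1) = 218.2 × 9.000 = 1.96 kΩ.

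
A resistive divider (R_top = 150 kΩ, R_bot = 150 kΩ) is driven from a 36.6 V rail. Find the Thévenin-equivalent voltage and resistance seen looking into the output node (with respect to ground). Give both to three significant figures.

V_th is the open-circuit tap voltage: 36.6 × 150/(150 + 150) = 18.3 V.
With the supply zeroed, R_top and R_bot appear in parallel from the tap: R_th = R_top‖R_bot = (150 × 150)/300.0 = 75.0 kΩ.

V_th = 18.3 V, R_th = 75.0 kΩ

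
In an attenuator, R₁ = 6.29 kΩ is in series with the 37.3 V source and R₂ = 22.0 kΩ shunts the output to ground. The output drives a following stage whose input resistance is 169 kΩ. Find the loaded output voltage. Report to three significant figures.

The load sits in parallel with R₂: R₂‖R_L = (22.0 × 169) / (22.0 + 169) = 19.47 kΩ.
V_out = 37.3 × 19.47 / (6.29 + 19.47) = 37.3 × 19.47/25.76 = 28.2 V.
(Unloaded it would have been 29.0 V.)

V_out ≈ 28.2 V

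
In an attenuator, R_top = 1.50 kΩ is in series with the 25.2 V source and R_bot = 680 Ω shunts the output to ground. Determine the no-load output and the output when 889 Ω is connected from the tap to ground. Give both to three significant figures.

Unloaded: 7.86 V; loaded: 5.15 V

Open-circuit: V = 25.2 × 680/(1500 + 680) = 7.86 V.
With the load, R_bot becomes R_bot‖R_L = 385.3 Ω, so V = 25.2 × 385.3/1885 = 5.15 V.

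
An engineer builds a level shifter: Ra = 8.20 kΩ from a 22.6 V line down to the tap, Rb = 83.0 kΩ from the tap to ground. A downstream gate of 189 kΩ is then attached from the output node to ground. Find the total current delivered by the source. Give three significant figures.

I ≈ 0.343 mA

Rb‖R_L = 57.67 kΩ, so the source sees Ra + Rb‖R_L = 65.87 kΩ.
I = 22.6 V / 65.87 kΩ = 0.343 mA.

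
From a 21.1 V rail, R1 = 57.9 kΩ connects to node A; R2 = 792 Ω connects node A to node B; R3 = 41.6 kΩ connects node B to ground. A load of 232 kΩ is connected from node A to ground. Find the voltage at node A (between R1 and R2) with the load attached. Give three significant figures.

V ≈ 8.07 V

Below node A the series string R2+R3 = 42390 Ω sits in parallel with the 232000 Ω load: 35840 Ω.
V_A = 21.1 × 35840/(57900 + 35840) = 8.07 V.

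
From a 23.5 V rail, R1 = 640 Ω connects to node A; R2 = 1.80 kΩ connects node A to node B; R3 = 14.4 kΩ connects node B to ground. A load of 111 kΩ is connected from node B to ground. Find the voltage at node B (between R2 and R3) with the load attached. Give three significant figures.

V ≈ 19.7 V

At node B, R3 is in parallel with the load: R3‖R_L = 12750 Ω.
Below node A the resistance is R2 + (R3‖R_L) = 14550 Ω, so V_A = 23.5 × 14550/15190 = 22.51 V.
Then V_B = V_A × (R3‖R_L)/(R2 + R3‖R_L) = 22.51 × 12750/14550 = 19.7 V.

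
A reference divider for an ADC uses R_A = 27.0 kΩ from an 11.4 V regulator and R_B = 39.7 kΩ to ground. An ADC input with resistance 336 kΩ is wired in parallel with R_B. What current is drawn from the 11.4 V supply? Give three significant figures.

I ≈ 0.182 mA

R_B‖R_L = 35.50 kΩ, so the source sees R_A + R_B‖R_L = 62.50 kΩ.
I = 11.4 V / 62.50 kΩ = 0.182 mA.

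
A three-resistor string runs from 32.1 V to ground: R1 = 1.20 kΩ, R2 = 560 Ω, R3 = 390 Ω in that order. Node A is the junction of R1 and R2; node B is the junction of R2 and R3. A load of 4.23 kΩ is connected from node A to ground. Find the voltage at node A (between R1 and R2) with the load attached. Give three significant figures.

V ≈ 12.6 V

Below node A the series string R2+R3 = 950.0 Ω sits in parallel with the 4230 Ω load: 775.8 Ω.
V_A = 32.1 × 775.8/(1200 + 775.8) = 12.6 V.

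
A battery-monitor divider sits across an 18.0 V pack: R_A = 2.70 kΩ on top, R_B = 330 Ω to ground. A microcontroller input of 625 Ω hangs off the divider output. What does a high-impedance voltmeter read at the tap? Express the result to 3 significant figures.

The load sits in parallel with R_B: R_B‖R_L = (330 × 625) / (330 + 625) = 216.0 Ω.
V_out = 18.0 × 216.0 / (2700 + 216.0) = 18.0 × 216.0/2916 = 1.33 V.
(Unloaded it would have been 1.96 V.)

V_out ≈ 1.33 V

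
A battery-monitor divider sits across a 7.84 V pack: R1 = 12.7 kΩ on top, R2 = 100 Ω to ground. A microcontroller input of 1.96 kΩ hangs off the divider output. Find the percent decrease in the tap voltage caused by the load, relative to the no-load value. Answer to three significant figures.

4.82 %

The divider's output (Thévenin) resistance is R1‖R2 = 99.22 Ω.
Fractional drop under load = R_th/(R_th + R_L) = 99.22 / (99.22 + 1960) = 0.04818.
So the output falls by 4.82 %.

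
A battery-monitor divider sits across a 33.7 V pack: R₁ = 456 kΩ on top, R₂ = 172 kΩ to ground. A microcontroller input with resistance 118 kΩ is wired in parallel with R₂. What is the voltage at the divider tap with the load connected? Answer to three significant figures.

The load sits in parallel with R₂: R₂‖R_L = (172 × 118) / (172 + 118) = 69.99 kΩ.
V_out = 33.7 × 69.99 / (456 + 69.99) = 33.7 × 69.99/526.0 = 4.48 V.
(Unloaded it would have been 9.23 V.)

V_out ≈ 4.48 V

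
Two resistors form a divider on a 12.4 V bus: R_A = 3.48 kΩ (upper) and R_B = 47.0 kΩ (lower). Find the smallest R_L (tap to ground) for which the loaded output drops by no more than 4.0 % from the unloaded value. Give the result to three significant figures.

R_L(min) ≈ 77.8 kΩ

Output resistance R_th = R_A‖R_B = (3.48 × 47.0)/50.48 = 3.240 kΩ.
The fractional drop is R_th/(R_th + R_L); requiring this ≤ 0.0400 gives R_L ≥ R_th(1/0.0400 − 1) = 3.240 × 24.00 = 77.8 kΩ.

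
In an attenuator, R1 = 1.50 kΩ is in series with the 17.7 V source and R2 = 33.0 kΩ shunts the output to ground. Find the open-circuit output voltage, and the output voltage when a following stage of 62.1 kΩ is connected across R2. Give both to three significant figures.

Unloaded: 16.9 V; loaded: 16.5 V

Open-circuit: V = 17.7 × 33.0/(1.50 + 33.0) = 16.9 V.
With the load, R2 becomes R2‖R_L = 21.55 kΩ, so V = 17.7 × 21.55/23.05 = 16.5 V.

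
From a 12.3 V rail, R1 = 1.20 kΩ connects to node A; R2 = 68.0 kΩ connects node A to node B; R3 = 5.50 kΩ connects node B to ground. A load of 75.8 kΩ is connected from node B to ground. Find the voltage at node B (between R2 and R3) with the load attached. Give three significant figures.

V ≈ 0.849 V

At node B, R3 is in parallel with the load: R3‖R_L = 5.128 kΩ.
Below node A the resistance is R2 + (R3‖R_L) = 73.13 kΩ, so V_A = 12.3 × 73.13/74.33 = 12.10 V.
Then V_B = V_A × (R3‖R_L)/(R2 + R3‖R_L) = 12.10 × 5.128/73.13 = 0.849 V.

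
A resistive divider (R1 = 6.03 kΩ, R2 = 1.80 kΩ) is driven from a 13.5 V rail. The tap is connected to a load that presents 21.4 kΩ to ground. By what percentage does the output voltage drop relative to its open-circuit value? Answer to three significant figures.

The divider's output (Thévenin) resistance is R1‖R2 = 1.386 kΩ.
Fractional drop under load = R_th/(R_th + R_L) = 1.386 / (1.386 + 21.4) = 0.06084.
So the output falls by 6.08 %.

6.08 %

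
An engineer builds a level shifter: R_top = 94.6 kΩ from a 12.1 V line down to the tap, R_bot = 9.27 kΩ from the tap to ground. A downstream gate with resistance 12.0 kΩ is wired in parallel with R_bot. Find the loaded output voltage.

V_out ≈ 0.634 V

The load sits in parallel with R_bot: R_bot‖R_L = (9.27 × 12.0) / (9.27 + 12.0) = 5.230 kΩ.
V_out = 12.1 × 5.230 / (94.6 + 5.230) = 12.1 × 5.230/99.83 = 0.634 V.
(Unloaded it would have been 1.08 V.)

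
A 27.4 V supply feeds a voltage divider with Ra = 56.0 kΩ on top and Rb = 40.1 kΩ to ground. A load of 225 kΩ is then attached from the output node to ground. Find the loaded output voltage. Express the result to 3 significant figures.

The load sits in parallel with Rb: Rb‖R_L = (40.1 × 225) / (40.1 + 225) = 34.03 kΩ.
V_out = 27.4 × 34.03 / (56.0 + 34.03) = 27.4 × 34.03/90.03 = 10.4 V.

V_out ≈ 10.4 V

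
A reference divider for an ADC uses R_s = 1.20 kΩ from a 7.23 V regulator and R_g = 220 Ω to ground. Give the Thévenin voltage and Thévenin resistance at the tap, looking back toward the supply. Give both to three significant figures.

V_th is the open-circuit tap voltage: 7.23 × 220/(1200 + 220) = 1.12 V.
With the supply zeroed, R_s and R_g appear in parallel from the tap: R_th = R_s‖R_g = (1200 × 220)/1420 = 186 Ω.

V_th = 1.12 V, R_th = 186 Ω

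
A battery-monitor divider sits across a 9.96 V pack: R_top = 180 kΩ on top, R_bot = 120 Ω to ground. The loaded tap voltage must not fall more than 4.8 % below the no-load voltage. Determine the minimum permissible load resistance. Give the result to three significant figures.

Output resistance R_th = R_top‖R_bot = (180000 × 120)/180100 = 119.9 Ω.
The fractional drop is R_th/(R_th + R_L); requiring this ≤ 0.0480 gives R_L ≥ R_th(1/0.0480 − 1) = 119.9 × 19.83 = 2.38 kΩ.

R_L(min) ≈ 2.38 kΩ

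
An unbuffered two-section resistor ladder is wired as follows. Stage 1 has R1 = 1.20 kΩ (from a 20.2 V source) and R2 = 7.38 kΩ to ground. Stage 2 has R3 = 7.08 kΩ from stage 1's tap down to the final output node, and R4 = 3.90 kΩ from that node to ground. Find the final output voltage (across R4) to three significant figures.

V_out ≈ 5.64 V

Stage 2 presents R3+R4 = 10.98 kΩ as a load on stage 1's tap.
Stage 1's lower leg becomes R2‖(R3+R4) = 4.414 kΩ, so V_mid = 20.2 × 4.414/5.614 = 15.88 V.
Stage 2 is itself unloaded: V_out = V_mid × R4/(R3+R4) = 15.88 × 3.90/10.98 = 5.64 V.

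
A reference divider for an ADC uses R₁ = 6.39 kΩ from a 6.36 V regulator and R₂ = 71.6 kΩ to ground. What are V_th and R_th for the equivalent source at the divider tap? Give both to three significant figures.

V_th = 5.84 V, R_th = 5.87 kΩ

V_th is the open-circuit tap voltage: 6.36 × 71.6/(6.39 + 71.6) = 5.84 V.
With the supply zeroed, R₁ and R₂ appear in parallel from the tap: R_th = R₁‖R₂ = (6.39 × 71.6)/77.99 = 5.87 kΩ.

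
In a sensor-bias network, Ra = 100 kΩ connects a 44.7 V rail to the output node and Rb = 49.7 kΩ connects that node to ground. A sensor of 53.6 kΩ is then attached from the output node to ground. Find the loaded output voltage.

The load sits in parallel with Rb: Rb‖R_L = (49.7 × 53.6) / (49.7 + 53.6) = 25.79 kΩ.
V_out = 44.7 × 25.79 / (100 + 25.79) = 44.7 × 25.79/125.8 = 9.16 V.
(Unloaded it would have been 14.8 V.)

V_out ≈ 9.16 V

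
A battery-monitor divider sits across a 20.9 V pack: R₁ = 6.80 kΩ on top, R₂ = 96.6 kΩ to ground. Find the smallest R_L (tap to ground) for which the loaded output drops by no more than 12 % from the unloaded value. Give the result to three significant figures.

Output resistance R_th = R₁‖R₂ = (6.80 × 96.6)/103.4 = 6.353 kΩ.
The fractional drop is R_th/(R_th + R_L); requiring this ≤ 0.120 gives R_L ≥ R_th(1/0.120 − 1) = 6.353 × 7.333 = 46.6 kΩ.

R_L(min) ≈ 46.6 kΩ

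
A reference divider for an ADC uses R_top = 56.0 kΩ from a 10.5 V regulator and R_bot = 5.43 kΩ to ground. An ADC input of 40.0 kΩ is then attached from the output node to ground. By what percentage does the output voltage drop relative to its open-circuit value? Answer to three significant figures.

11.0 %

Unloaded V = 10.5 × 5.43/61.43 = 0.92813 V.
Loaded: R_bot‖R_L = 4.781 kΩ, giving V = 10.5 × 4.781/60.78 = 0.82592 V.
Drop = (0.92813 − 0.82592) / 0.92813 = 11.0 %.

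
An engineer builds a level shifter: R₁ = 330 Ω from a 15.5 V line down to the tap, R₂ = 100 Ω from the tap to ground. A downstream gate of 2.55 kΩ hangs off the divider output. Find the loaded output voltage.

V_out ≈ 3.50 V

The load sits in parallel with R₂: R₂‖R_L = (100 × 2550) / (100 + 2550) = 96.23 Ω.
V_out = 15.5 × 96.23 / (330 + 96.23) = 15.5 × 96.23/426.2 = 3.50 V.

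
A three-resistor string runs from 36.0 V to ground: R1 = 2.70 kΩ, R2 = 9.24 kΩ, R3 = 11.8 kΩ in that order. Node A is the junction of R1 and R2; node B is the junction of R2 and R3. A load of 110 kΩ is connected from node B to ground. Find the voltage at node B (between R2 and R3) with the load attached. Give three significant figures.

V ≈ 17.0 V

At node B, R3 is in parallel with the load: R3‖R_L = 10.66 kΩ.
Below node A the resistance is R2 + (R3‖R_L) = 19.90 kΩ, so V_A = 36.0 × 19.90/22.60 = 31.70 V.
Then V_B = V_A × (R3‖R_L)/(R2 + R3‖R_L) = 31.70 × 10.66/19.90 = 17.0 V.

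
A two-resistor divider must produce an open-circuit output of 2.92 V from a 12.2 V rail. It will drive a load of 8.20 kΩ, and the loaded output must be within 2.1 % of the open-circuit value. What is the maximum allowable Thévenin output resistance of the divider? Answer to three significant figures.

R_th ≤ 176 Ω

Loading drop = R_th/(R_th + R_L) ≤ 0.0210, so R_th ≤ R_L · ε/(1−ε) = 8.20 kΩ × 0.0210/0.9790 = 176 Ω.
(Any R1, R2 with R2/(R1+R2) = 0.239 and R1‖R2 ≤ 176 Ω will meet the spec.)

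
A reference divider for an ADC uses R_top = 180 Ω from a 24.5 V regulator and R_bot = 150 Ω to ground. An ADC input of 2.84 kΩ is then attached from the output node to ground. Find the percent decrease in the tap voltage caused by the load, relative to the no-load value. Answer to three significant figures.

2.80 %

The divider's output (Thévenin) resistance is R_top‖R_bot = 81.82 Ω.
Fractional drop under load = R_th/(R_th + R_L) = 81.82 / (81.82 + 2840) = 0.02800.
So the output falls by 2.80 %.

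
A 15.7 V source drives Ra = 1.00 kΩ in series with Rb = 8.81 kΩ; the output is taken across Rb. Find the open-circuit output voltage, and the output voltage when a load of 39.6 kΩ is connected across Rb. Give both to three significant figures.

Open-circuit: V = 15.7 × 8.81/(1.00 + 8.81) = 14.1 V.
With the load, Rb becomes Rb‖R_L = 7.207 kΩ, so V = 15.7 × 7.207/8.207 = 13.8 V.

Unloaded: 14.1 V; loaded: 13.8 V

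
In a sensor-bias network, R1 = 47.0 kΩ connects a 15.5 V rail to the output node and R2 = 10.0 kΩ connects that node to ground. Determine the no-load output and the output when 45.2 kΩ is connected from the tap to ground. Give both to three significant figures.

Unloaded: 2.72 V; loaded: 2.30 V

Open-circuit: V = 15.5 × 10.0/(47.0 + 10.0) = 2.72 V.
With the load, R2 becomes R2‖R_L = 8.188 kΩ, so V = 15.5 × 8.188/55.19 = 2.30 V.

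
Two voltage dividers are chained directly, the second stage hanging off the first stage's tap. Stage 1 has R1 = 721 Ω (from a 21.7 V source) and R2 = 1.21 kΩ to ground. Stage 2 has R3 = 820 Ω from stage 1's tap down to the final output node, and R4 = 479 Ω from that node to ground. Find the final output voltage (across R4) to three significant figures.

Stage 2 presents R3+R4 = 1299 Ω as a load on stage 1's tap.
Stage 1's lower leg becomes R2‖(R3+R4) = 626.5 Ω, so V_mid = 21.7 × 626.5/1347 = 10.09 V.
Stage 2 is itself unloaded: V_out = V_mid × R4/(R3+R4) = 10.09 × 479/1299 = 3.72 V.

V_out ≈ 3.72 V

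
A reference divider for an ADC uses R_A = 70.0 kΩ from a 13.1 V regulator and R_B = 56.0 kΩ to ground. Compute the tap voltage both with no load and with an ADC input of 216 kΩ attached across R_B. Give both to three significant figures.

Open-circuit: V = 13.1 × 56.0/(70.0 + 56.0) = 5.82 V.
With the load, R_B becomes R_B‖R_L = 44.47 kΩ, so V = 13.1 × 44.47/114.5 = 5.09 V.

Unloaded: 5.82 V; loaded: 5.09 V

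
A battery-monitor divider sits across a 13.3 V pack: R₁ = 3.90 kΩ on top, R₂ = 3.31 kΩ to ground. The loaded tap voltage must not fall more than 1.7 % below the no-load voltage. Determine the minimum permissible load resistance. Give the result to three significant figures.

Output resistance R_th = R₁‖R₂ = (3.90 × 3.31)/7.210 = 1.790 kΩ.
The fractional drop is R_th/(R_th + R_L); requiring this ≤ 0.0170 gives R_L ≥ R_th(1/0.0170 − 1) = 1.790 × 57.82 = 104 kΩ.

R_L(min) ≈ 104 kΩ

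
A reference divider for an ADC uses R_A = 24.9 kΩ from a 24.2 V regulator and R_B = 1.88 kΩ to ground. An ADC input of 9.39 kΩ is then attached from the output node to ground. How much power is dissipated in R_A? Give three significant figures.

Total resistance from the source is R_A + (R_B‖R_L) = 26.47 kΩ, so I = 24.2/26.47 kΩ = 0.9144 mA.
P = I²·R_A = (0.9144 mA)² × 24.9 kΩ = 20.8 mW.

P ≈ 20.8 mW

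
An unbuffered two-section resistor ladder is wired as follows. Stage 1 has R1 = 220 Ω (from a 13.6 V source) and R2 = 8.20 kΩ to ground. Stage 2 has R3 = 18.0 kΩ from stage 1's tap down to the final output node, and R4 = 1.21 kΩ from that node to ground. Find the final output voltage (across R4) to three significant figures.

V_out ≈ 0.825 V

Stage 2 presents R3+R4 = 19210 Ω as a load on stage 1's tap.
Stage 1's lower leg becomes R2‖(R3+R4) = 5747 Ω, so V_mid = 13.6 × 5747/5967 = 13.10 V.
Stage 2 is itself unloaded: V_out = V_mid × R4/(R3+R4) = 13.10 × 1210/19210 = 0.825 V.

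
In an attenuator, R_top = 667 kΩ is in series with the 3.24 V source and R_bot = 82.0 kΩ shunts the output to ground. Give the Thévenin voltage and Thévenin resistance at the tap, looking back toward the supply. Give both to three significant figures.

V_th = 0.355 V, R_th = 73.0 kΩ

V_th is the open-circuit tap voltage: 3.24 × 82.0/(667 + 82.0) = 0.355 V.
With the supply zeroed, R_top and R_bot appear in parallel from the tap: R_th = R_top‖R_bot = (667 × 82.0)/749.0 = 73.0 kΩ.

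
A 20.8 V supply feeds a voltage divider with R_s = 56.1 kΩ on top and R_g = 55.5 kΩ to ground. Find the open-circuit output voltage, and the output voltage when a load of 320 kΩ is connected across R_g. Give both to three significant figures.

Open-circuit: V = 20.8 × 55.5/(56.1 + 55.5) = 10.3 V.
With the load, R_g becomes R_g‖R_L = 47.30 kΩ, so V = 20.8 × 47.30/103.4 = 9.51 V.

Unloaded: 10.3 V; loaded: 9.51 V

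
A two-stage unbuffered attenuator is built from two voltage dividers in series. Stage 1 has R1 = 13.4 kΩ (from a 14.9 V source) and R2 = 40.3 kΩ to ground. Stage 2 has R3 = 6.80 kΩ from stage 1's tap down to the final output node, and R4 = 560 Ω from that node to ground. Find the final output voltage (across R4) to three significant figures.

V_out ≈ 0.360 V

Stage 2 presents R3+R4 = 7360 Ω as a load on stage 1's tap.
Stage 1's lower leg becomes R2‖(R3+R4) = 6223 Ω, so V_mid = 14.9 × 6223/19620 = 4.725 V.
Stage 2 is itself unloaded: V_out = V_mid × R4/(R3+R4) = 4.725 × 560/7360 = 0.360 V.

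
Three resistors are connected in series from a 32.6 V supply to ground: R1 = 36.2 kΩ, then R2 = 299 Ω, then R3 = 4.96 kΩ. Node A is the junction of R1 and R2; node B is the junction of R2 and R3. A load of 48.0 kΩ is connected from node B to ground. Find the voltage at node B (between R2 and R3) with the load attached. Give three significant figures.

V ≈ 3.57 V

At node B, R3 is in parallel with the load: R3‖R_L = 4495 Ω.
Below node A the resistance is R2 + (R3‖R_L) = 4794 Ω, so V_A = 32.6 × 4794/40990 = 3.813 V.
Then V_B = V_A × (R3‖R_L)/(R2 + R3‖R_L) = 3.813 × 4495/4794 = 3.57 V.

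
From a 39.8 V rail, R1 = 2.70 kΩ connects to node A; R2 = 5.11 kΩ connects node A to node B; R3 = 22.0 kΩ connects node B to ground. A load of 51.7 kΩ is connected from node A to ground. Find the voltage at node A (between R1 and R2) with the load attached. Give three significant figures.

V ≈ 34.6 V

Below node A the series string R2+R3 = 27.11 kΩ sits in parallel with the 51.7 kΩ load: 17.78 kΩ.
V_A = 39.8 × 17.78/(2.70 + 17.78) = 34.6 V.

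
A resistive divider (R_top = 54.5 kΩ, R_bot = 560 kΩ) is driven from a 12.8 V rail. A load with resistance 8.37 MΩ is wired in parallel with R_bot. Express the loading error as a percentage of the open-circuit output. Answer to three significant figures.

0.590 %

The divider's output (Thévenin) resistance is R_top‖R_bot = 49.67 kΩ.
Fractional drop under load = R_th/(R_th + R_L) = 49.67 / (49.67 + 8370) = 0.005899.
So the output falls by 0.590 %.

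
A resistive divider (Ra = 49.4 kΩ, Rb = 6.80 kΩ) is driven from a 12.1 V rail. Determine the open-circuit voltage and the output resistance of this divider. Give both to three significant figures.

V_th is the open-circuit tap voltage: 12.1 × 6.80/(49.4 + 6.80) = 1.46 V.
With the supply zeroed, Ra and Rb appear in parallel from the tap: R_th = Ra‖Rb = (49.4 × 6.80)/56.20 = 5.98 kΩ.

V_th = 1.46 V, R_th = 5.98 kΩ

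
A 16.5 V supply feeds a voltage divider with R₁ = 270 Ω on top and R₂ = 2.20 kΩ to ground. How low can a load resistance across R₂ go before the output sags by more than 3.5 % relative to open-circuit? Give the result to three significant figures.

Output resistance R_th = R₁‖R₂ = (270 × 2200)/2470 = 240.5 Ω.
The fractional drop is R_th/(R_th + R_L); requiring this ≤ 0.0350 gives R_L ≥ R_th(1/0.0350 − 1) = 240.5 × 27.57 = 6.63 kΩ.

R_L(min) ≈ 6.63 kΩ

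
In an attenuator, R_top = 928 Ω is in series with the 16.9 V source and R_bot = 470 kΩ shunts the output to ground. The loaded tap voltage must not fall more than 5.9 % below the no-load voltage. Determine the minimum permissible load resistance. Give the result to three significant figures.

Output resistance R_th = R_top‖R_bot = (928 × 470000)/470900 = 926.2 Ω.
The fractional drop is R_th/(R_th + R_L); requiring this ≤ 0.0590 gives R_L ≥ R_th(1/0.0590 − 1) = 926.2 × 15.95 = 14.8 kΩ.

R_L(min) ≈ 14.8 kΩ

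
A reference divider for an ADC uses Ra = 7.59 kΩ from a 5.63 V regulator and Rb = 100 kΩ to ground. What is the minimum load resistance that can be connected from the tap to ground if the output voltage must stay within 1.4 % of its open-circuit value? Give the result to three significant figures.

R_L(min) ≈ 497 kΩ

Output resistance R_th = Ra‖Rb = (7.59 × 100)/107.6 = 7.055 kΩ.
The fractional drop is R_th/(R_th + R_L); requiring this ≤ 0.0140 gives R_L ≥ R_th(1/0.0140 − 1) = 7.055 × 70.43 = 497 kΩ.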